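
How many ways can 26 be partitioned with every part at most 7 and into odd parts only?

61

A partial list (first 12 by largest part):
7+7+7+5
7+7+7+3+1+1
7+7+7+1+1+1+1+1
7+7+5+5+1+1
7+7+5+3+3+1
7+7+5+3+1+1+1+1
7+7+5+1+1+1+1+1+1+1
7+7+3+3+3+3
7+7+3+3+3+1+1+1
7+7+3+3+1+1+1+1+1+1
7+7+3+1+1+1+1+1+1+1+1+1
7+7+1+1+1+1+1+1+1+1+1+1+1+1
…and 49 more, for 61 total.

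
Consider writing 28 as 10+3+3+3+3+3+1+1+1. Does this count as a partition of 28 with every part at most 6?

The parts sum to 28, and the condition 'no summand exceeds 6' is violated.

No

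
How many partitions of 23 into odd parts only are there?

104

A full systematic count gives 104.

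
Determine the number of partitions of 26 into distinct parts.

165

Direct enumeration gives 165 partitions.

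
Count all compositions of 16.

Each of the 15 gaps between 16 units is either a break or not: 2^15 = 32768.

32768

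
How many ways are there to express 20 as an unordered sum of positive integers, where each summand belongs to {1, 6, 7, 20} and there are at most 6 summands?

4

They are:
20
7,7,6
7,6,6,1
6,6,6,1,1
That's 4 in total.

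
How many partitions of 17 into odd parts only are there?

38

There are too many to list fully; the first 12 (by largest part) are:
17
15+1+1
13+3+1
13+1+1+1+1
11+5+1
11+3+3
11+3+1+1+1
11+1+1+1+1+1+1
9+7+1
9+5+3
9+5+1+1+1
9+3+3+1+1
…and 26 more, for 38 total.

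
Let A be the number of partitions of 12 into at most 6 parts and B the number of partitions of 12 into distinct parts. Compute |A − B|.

43

Partitions of 12 into at most 6 parts: 58.
Partitions of 12 into distinct parts: 15.
|58 − 15| = 43.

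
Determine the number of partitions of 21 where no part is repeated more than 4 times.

505

Counting exhaustively, 505 partitions satisfy the conditions.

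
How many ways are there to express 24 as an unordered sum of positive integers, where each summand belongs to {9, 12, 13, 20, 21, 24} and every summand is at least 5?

2

They are:
24
12+12
That's 2 in total.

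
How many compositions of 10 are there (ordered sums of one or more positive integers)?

512

There are 9 gaps and each independently is a cut or not, giving 2^9 = 512.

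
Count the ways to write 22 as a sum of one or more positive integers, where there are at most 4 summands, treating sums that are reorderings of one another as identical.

136

A full systematic count gives 136.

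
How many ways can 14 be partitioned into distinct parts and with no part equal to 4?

Listing the qualifying partitions of 14:
14
1, 13
2, 12
3, 11
1, 2, 11
1, 3, 10
5, 9
2, 3, 9
6, 8
1, 5, 8
1, 2, 3, 8
1, 6, 7
2, 5, 7
3, 5, 6
1, 2, 5, 6
That's 15 in total.

15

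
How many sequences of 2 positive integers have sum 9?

8

A composition of 9 into 2 positive parts is chosen by placing 1 dividers among the 8 gaps between 9 units: C(8,1) = 8.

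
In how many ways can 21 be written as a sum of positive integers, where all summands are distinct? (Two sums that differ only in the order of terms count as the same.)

Systematic enumeration (by largest part, then next-largest, …) yields 76.

76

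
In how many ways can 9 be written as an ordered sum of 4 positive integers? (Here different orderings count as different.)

56

By stars and bars with positive parts, the count is C(8,3) = 56.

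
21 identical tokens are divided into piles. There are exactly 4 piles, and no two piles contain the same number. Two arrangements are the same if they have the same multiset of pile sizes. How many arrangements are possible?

27

A partial list (first 12 by largest part):
1 + 2 + 3 + 15
1 + 2 + 4 + 14
1 + 2 + 5 + 13
1 + 3 + 4 + 13
1 + 2 + 6 + 12
1 + 3 + 5 + 12
2 + 3 + 4 + 12
1 + 2 + 7 + 11
1 + 3 + 6 + 11
1 + 4 + 5 + 11
2 + 3 + 5 + 11
1 + 2 + 8 + 10
…and 15 more, for 27 total.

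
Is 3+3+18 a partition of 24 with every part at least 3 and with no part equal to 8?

The parts sum to 24, and the condition 'every summand is at least 3' holds; the condition 'no summand equals 8' holds.

Yes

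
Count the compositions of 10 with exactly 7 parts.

A composition of 10 into 7 positive parts is chosen by placing 6 dividers among the 9 gaps between 10 units: C(9,6) = 84.

84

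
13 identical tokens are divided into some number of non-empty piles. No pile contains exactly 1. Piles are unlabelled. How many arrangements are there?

24

The partitions of 13 that satisfy the conditions:
13
11,2
10,3
9,4
9,2,2
8,5
8,3,2
7,6
7,4,2
7,3,3
7,2,2,2
6,5,2
6,4,3
6,3,2,2
5,5,3
5,4,4
5,4,2,2
5,3,3,2
5,2,2,2,2
4,4,3,2
4,3,3,3
4,3,2,2,2
3,3,3,2,2
3,2,2,2,2,2
That's 24 in total.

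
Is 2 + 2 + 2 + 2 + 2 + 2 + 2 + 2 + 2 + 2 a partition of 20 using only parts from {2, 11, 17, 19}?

Yes

The parts sum to 20, and the condition 'each summand belongs to {2, 11, 17, 19}' holds.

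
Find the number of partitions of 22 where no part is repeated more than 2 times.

297

Counting exhaustively, 297 partitions satisfy the conditions.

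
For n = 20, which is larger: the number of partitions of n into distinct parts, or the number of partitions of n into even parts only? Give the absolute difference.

22

Partitions of 20 into distinct parts: 64.
Partitions of 20 into even parts only: 42.
|64 − 42| = 22.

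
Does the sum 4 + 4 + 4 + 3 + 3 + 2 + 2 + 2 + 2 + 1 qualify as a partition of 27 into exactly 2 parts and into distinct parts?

The parts sum to 27, and the condition 'there are exactly 2 summands' is violated.

No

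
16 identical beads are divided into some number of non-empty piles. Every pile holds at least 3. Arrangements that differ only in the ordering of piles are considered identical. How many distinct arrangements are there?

21

They are:
16
3+13
4+12
5+11
6+10
3+3+10
7+9
3+4+9
8+8
3+5+8
4+4+8
3+6+7
4+5+7
3+3+3+7
4+6+6
5+5+6
3+3+4+6
3+3+5+5
3+4+4+5
4+4+4+4
3+3+3+3+4
Counting gives 21.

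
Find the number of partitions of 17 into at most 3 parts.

A partial list (first 12 by largest part):
17
16, 1
15, 2
15, 1, 1
14, 3
14, 2, 1
13, 4
13, 3, 1
13, 2, 2
12, 5
12, 4, 1
12, 3, 2
…and 21 more, for 33 total.

33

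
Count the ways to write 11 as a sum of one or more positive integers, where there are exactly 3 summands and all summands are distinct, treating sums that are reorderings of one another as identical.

5

Listing the qualifying partitions of 11:
8 + 2 + 1
7 + 3 + 1
6 + 4 + 1
6 + 3 + 2
5 + 4 + 2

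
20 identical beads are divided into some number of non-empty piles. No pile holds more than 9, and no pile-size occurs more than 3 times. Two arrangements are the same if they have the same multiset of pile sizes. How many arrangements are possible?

215

Counting exhaustively, 215 partitions satisfy the conditions.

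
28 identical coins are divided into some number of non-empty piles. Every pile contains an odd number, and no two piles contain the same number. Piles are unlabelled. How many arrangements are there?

16

Enumerating:
27,1
25,3
23,5
21,7
19,9
19,5,3,1
17,11
17,7,3,1
15,13
15,9,3,1
15,7,5,1
13,11,3,1
13,9,5,1
13,7,5,3
11,9,7,1
11,9,5,3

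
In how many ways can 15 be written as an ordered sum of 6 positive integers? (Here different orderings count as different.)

Place 5 bars in the 14 internal gaps of a row of 15 dots: C(14,5) = 2002.

2002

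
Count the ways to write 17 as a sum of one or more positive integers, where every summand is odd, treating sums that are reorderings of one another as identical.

There are too many to list fully; the first 12 (by largest part) are:
17
1, 1, 15
1, 3, 13
1, 1, 1, 1, 13
1, 5, 11
3, 3, 11
1, 1, 1, 3, 11
1, 1, 1, 1, 1, 1, 11
1, 7, 9
3, 5, 9
1, 1, 1, 5, 9
1, 1, 3, 3, 9
…and 26 more, for 38 total.

38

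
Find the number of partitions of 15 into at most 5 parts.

84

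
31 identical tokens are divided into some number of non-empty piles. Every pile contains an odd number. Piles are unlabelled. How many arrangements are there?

340

Direct enumeration gives 340 partitions.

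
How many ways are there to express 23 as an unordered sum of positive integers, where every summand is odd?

Counting exhaustively, 104 partitions satisfy the conditions.

104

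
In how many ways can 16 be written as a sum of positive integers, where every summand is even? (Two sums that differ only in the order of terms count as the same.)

They are:
16
2 + 14
4 + 12
2 + 2 + 12
6 + 10
2 + 4 + 10
2 + 2 + 2 + 10
8 + 8
2 + 6 + 8
4 + 4 + 8
2 + 2 + 4 + 8
2 + 2 + 2 + 2 + 8
4 + 6 + 6
2 + 2 + 6 + 6
2 + 4 + 4 + 6
2 + 2 + 2 + 4 + 6
2 + 2 + 2 + 2 + 2 + 6
4 + 4 + 4 + 4
2 + 2 + 4 + 4 + 4
2 + 2 + 2 + 2 + 4 + 4
2 + 2 + 2 + 2 + 2 + 2 + 4
2 + 2 + 2 + 2 + 2 + 2 + 2 + 2

22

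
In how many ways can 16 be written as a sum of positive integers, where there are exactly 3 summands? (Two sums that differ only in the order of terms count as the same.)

21

Enumerating:
14, 1, 1
13, 2, 1
12, 3, 1
12, 2, 2
11, 4, 1
11, 3, 2
10, 5, 1
10, 4, 2
10, 3, 3
9, 6, 1
9, 5, 2
9, 4, 3
8, 7, 1
8, 6, 2
8, 5, 3
8, 4, 4
7, 7, 2
7, 6, 3
7, 5, 4
6, 6, 4
6, 5, 5
Counting gives 21.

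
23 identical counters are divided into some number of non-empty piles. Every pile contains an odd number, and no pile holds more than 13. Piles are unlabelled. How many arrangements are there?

A full systematic count gives 90.

90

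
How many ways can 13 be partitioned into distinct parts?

The partitions of 13 that satisfy the conditions:
13
1,12
2,11
3,10
1,2,10
4,9
1,3,9
5,8
1,4,8
2,3,8
6,7
1,5,7
2,4,7
1,2,3,7
2,5,6
3,4,6
1,2,4,6
1,3,4,5

18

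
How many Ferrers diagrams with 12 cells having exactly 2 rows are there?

6

They are:
11+1
10+2
9+3
8+4
7+5
6+6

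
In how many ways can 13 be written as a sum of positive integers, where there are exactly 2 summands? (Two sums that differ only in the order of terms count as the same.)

They are:
12, 1
11, 2
10, 3
9, 4
8, 5
7, 6
Counting gives 6.

6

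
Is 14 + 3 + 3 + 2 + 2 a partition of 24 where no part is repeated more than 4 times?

The parts sum to 24, and the condition 'no summand is used more than 4 times' holds.

Yes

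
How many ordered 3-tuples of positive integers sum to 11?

Place 2 bars in the 10 internal gaps of a row of 11 dots: C(10,2) = 45.

45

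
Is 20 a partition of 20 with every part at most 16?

No

The parts sum to 20, and the condition 'no summand exceeds 16' is violated.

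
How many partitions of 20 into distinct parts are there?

There are too many to list fully; the first 12 (by largest part) are:
20
1+19
2+18
3+17
1+2+17
4+16
1+3+16
5+15
1+4+15
2+3+15
6+14
1+5+14
…and 52 more, for 64 total.

64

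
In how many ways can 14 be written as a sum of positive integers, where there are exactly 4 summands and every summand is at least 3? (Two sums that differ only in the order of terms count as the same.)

2

Enumerating:
3,3,3,5
3,3,4,4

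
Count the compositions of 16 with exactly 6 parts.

3003

Place 5 bars in the 15 internal gaps of a row of 16 dots: C(15,5) = 3003.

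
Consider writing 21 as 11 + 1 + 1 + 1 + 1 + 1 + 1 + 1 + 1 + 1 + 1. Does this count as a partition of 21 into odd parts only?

The parts sum to 21, and the condition 'every summand is odd' holds.

Yes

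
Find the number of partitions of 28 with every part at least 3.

Systematic enumeration (by largest part, then next-largest, …) yields 230.

230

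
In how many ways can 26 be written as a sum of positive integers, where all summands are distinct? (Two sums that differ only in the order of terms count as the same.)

165

Systematic enumeration (by largest part, then next-largest, …) yields 165.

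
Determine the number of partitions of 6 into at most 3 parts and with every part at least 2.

Listing the qualifying partitions of 6:
6
4, 2
3, 3
2, 2, 2
Counting gives 4.

4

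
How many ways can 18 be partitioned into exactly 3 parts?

A partial list (first 12 by largest part):
1, 1, 16
1, 2, 15
1, 3, 14
2, 2, 14
1, 4, 13
2, 3, 13
1, 5, 12
2, 4, 12
3, 3, 12
1, 6, 11
2, 5, 11
3, 4, 11
…and 15 more, for 27 total.

27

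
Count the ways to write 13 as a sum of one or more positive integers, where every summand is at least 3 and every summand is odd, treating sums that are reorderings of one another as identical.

The partitions of 13 that satisfy the conditions:
13
7, 3, 3
5, 5, 3

3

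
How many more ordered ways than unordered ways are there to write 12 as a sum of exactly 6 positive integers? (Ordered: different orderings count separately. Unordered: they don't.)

451

Compositions: C(11,5) = 462.
Partitions of 12 into exactly 6 parts: 11.
Difference: 462 − 11 = 451.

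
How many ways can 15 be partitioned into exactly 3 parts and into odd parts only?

Listing the qualifying partitions of 15:
13+1+1
11+3+1
9+5+1
9+3+3
7+7+1
7+5+3
5+5+5

7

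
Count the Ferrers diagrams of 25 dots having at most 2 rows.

Enumerating:
25
1,24
2,23
3,22
4,21
5,20
6,19
7,18
8,17
9,16
10,15
11,14
12,13
That's 13 in total.

13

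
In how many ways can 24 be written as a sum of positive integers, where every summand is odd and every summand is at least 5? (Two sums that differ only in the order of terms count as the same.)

Enumerating:
5 + 19
7 + 17
9 + 15
11 + 13
5 + 5 + 5 + 9
5 + 5 + 7 + 7
Counting gives 6.

6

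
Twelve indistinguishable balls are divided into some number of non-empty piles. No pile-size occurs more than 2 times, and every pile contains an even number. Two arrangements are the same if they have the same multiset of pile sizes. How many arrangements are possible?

7

The partitions of 12 that satisfy the conditions:
12
10,2
8,4
8,2,2
6,6
6,4,2
4,4,2,2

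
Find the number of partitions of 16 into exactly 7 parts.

There are too many to list fully; the first 12 (by largest part) are:
10 + 1 + 1 + 1 + 1 + 1 + 1
9 + 2 + 1 + 1 + 1 + 1 + 1
8 + 3 + 1 + 1 + 1 + 1 + 1
8 + 2 + 2 + 1 + 1 + 1 + 1
7 + 4 + 1 + 1 + 1 + 1 + 1
7 + 3 + 2 + 1 + 1 + 1 + 1
7 + 2 + 2 + 2 + 1 + 1 + 1
6 + 5 + 1 + 1 + 1 + 1 + 1
6 + 4 + 2 + 1 + 1 + 1 + 1
6 + 3 + 3 + 1 + 1 + 1 + 1
6 + 3 + 2 + 2 + 1 + 1 + 1
6 + 2 + 2 + 2 + 2 + 1 + 1
…and 16 more, for 28 total.

28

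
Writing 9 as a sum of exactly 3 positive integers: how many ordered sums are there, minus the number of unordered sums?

Ordered (compositions into 3 parts): C(8,2) = 28.
Partitions of 9 into exactly 3 parts: 7.
Difference: 28 − 7 = 21.

21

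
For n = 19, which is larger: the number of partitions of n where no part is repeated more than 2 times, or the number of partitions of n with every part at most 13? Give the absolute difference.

Partitions of 19 where no part is repeated more than 2 times: 163.
Partitions of 19 with every part at most 13: 471.
|163 − 471| = 308.

308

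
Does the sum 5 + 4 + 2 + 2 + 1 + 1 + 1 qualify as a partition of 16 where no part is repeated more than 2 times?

No

The parts sum to 16, and the condition 'no summand is used more than 2 times' is violated.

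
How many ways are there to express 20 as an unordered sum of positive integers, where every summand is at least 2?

137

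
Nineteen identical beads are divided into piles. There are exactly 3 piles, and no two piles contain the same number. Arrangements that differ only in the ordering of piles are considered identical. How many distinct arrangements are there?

Enumerating:
1 + 2 + 16
1 + 3 + 15
1 + 4 + 14
2 + 3 + 14
1 + 5 + 13
2 + 4 + 13
1 + 6 + 12
2 + 5 + 12
3 + 4 + 12
1 + 7 + 11
2 + 6 + 11
3 + 5 + 11
1 + 8 + 10
2 + 7 + 10
3 + 6 + 10
4 + 5 + 10
2 + 8 + 9
3 + 7 + 9
4 + 6 + 9
4 + 7 + 8
5 + 6 + 8
That's 21 in total.

21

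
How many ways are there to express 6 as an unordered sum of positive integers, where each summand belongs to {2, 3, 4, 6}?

They are:
6
4, 2
3, 3
2, 2, 2
Counting gives 4.

4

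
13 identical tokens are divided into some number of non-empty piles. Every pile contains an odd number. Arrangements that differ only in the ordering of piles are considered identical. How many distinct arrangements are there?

18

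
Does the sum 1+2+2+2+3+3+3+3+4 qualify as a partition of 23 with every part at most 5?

The parts sum to 23, and the condition 'no summand exceeds 5' holds.

Yes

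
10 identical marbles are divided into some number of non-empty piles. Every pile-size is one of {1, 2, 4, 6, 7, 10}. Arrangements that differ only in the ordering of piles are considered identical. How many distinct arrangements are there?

19

Enumerating:
10
7+2+1
7+1+1+1
6+4
6+2+2
6+2+1+1
6+1+1+1+1
4+4+2
4+4+1+1
4+2+2+2
4+2+2+1+1
4+2+1+1+1+1
4+1+1+1+1+1+1
2+2+2+2+2
2+2+2+2+1+1
2+2+2+1+1+1+1
2+2+1+1+1+1+1+1
2+1+1+1+1+1+1+1+1
1+1+1+1+1+1+1+1+1+1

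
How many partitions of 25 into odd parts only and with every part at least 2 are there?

They are:
25
19, 3, 3
17, 5, 3
15, 7, 3
15, 5, 5
13, 9, 3
13, 7, 5
13, 3, 3, 3, 3
11, 11, 3
11, 9, 5
11, 7, 7
11, 5, 3, 3, 3
9, 9, 7
9, 7, 3, 3, 3
9, 5, 5, 3, 3
7, 7, 5, 3, 3
7, 5, 5, 5, 3
7, 3, 3, 3, 3, 3, 3
5, 5, 5, 5, 5
5, 5, 3, 3, 3, 3, 3
Counting gives 20.

20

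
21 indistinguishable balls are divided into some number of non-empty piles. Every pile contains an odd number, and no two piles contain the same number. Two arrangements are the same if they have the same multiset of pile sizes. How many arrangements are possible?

8

Enumerating:
21
17,3,1
15,5,1
13,7,1
13,5,3
11,9,1
11,7,3
9,7,5
That's 8 in total.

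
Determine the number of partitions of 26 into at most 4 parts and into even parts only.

39

A partial list (first 12 by largest part):
26
2,24
4,22
2,2,22
6,20
2,4,20
2,2,2,20
8,18
2,6,18
4,4,18
2,2,4,18
10,16
…and 27 more, for 39 total.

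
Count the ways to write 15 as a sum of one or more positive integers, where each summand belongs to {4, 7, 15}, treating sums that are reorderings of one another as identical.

They are:
15
7 + 4 + 4
Counting gives 2.

2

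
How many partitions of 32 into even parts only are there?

A full systematic count gives 231.

231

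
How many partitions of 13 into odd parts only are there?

18

They are:
13
11, 1, 1
9, 3, 1
9, 1, 1, 1, 1
7, 5, 1
7, 3, 3
7, 3, 1, 1, 1
7, 1, 1, 1, 1, 1, 1
5, 5, 3
5, 5, 1, 1, 1
5, 3, 3, 1, 1
5, 3, 1, 1, 1, 1, 1
5, 1, 1, 1, 1, 1, 1, 1, 1
3, 3, 3, 3, 1
3, 3, 3, 1, 1, 1, 1
3, 3, 1, 1, 1, 1, 1, 1, 1
3, 1, 1, 1, 1, 1, 1, 1, 1, 1, 1
1, 1, 1, 1, 1, 1, 1, 1, 1, 1, 1, 1, 1
That's 18 in total.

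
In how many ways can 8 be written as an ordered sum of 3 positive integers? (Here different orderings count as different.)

21

Equivalently, choose which 2 of the 7 gaps become plus signs: C(7,2) = 21.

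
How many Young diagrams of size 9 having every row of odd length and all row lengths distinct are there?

2

Listing the qualifying partitions of 9:
9
5+3+1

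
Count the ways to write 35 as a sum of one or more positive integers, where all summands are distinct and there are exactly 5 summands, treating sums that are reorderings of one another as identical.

192

A full systematic count gives 192.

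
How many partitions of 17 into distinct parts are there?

There are too many to list fully; the first 12 (by largest part) are:
17
16+1
15+2
14+3
14+2+1
13+4
13+3+1
12+5
12+4+1
12+3+2
11+6
11+5+1
…and 26 more, for 38 total.

38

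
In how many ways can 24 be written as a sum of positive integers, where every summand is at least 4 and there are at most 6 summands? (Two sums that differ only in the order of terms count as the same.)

A partial list (first 12 by largest part):
24
20, 4
19, 5
18, 6
17, 7
16, 8
16, 4, 4
15, 9
15, 5, 4
14, 10
14, 6, 4
14, 5, 5
…and 38 more, for 50 total.

50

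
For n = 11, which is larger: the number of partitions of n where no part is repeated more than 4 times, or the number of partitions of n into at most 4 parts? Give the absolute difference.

17

Partitions of 11 where no part is repeated more than 4 times: 44.
Partitions of 11 into at most 4 parts: 27.
|44 − 27| = 17.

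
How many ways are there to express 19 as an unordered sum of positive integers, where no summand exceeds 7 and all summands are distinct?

They are:
7 + 6 + 5 + 1
7 + 6 + 4 + 2
7 + 6 + 3 + 2 + 1
7 + 5 + 4 + 3
7 + 5 + 4 + 2 + 1
6 + 5 + 4 + 3 + 1
That's 6 in total.

6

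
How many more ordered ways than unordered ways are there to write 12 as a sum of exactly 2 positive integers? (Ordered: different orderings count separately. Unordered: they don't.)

Ordered (compositions into 2 parts): C(11,1) = 11.
Unordered (partitions into 2 parts): 6.
Difference: 11 − 6 = 5.

5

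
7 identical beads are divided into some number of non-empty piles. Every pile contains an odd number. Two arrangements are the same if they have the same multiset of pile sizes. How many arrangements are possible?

5

The partitions of 7 that satisfy the conditions:
7
5 + 1 + 1
3 + 3 + 1
3 + 1 + 1 + 1 + 1
1 + 1 + 1 + 1 + 1 + 1 + 1
That's 5 in total.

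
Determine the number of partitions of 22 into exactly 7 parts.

A full systematic count gives 131.

131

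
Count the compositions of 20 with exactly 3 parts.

A composition of 20 into 3 positive parts is chosen by placing 2 dividers among the 19 gaps between 20 units: C(19,2) = 171.

171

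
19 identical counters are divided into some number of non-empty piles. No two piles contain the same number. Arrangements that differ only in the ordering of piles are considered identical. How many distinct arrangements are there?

54

A partial list (first 12 by largest part):
19
18 + 1
17 + 2
16 + 3
16 + 2 + 1
15 + 4
15 + 3 + 1
14 + 5
14 + 4 + 1
14 + 3 + 2
13 + 6
13 + 5 + 1
…and 42 more, for 54 total.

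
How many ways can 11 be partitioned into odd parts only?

12

They are:
11
1, 1, 9
1, 3, 7
1, 1, 1, 1, 7
1, 5, 5
3, 3, 5
1, 1, 1, 3, 5
1, 1, 1, 1, 1, 1, 5
1, 1, 3, 3, 3
1, 1, 1, 1, 1, 3, 3
1, 1, 1, 1, 1, 1, 1, 1, 3
1, 1, 1, 1, 1, 1, 1, 1, 1, 1, 1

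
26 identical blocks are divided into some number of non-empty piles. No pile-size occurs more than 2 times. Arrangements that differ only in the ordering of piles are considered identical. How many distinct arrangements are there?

617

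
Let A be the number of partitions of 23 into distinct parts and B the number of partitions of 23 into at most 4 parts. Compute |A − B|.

46

Partitions of 23 into distinct parts: 104.
Partitions of 23 into at most 4 parts: 150.
|104 − 150| = 46.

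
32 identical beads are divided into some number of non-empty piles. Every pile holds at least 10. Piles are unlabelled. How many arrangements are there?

10

They are:
32
22, 10
21, 11
20, 12
19, 13
18, 14
17, 15
16, 16
12, 10, 10
11, 11, 10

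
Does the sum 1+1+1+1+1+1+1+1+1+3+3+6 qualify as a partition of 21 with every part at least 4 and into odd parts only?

No

The parts sum to 21, and the condition 'every summand is at least 4' is violated.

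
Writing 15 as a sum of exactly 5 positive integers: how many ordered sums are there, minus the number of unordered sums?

Compositions: C(14,4) = 1001.
Unordered (partitions into 5 parts): 30.
Difference: 1001 − 30 = 971.

971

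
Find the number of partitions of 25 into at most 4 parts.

185

There are 185 such partitions.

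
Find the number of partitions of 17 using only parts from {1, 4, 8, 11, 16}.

They are:
16 + 1
11 + 4 + 1 + 1
11 + 1 + 1 + 1 + 1 + 1 + 1
8 + 8 + 1
8 + 4 + 4 + 1
8 + 4 + 1 + 1 + 1 + 1 + 1
8 + 1 + 1 + 1 + 1 + 1 + 1 + 1 + 1 + 1
4 + 4 + 4 + 4 + 1
4 + 4 + 4 + 1 + 1 + 1 + 1 + 1
4 + 4 + 1 + 1 + 1 + 1 + 1 + 1 + 1 + 1 + 1
4 + 1 + 1 + 1 + 1 + 1 + 1 + 1 + 1 + 1 + 1 + 1 + 1 + 1
1 + 1 + 1 + 1 + 1 + 1 + 1 + 1 + 1 + 1 + 1 + 1 + 1 + 1 + 1 + 1 + 1
That's 12 in total.

12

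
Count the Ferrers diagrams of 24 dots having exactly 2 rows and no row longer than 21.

Enumerating:
21+3
20+4
19+5
18+6
17+7
16+8
15+9
14+10
13+11
12+12

10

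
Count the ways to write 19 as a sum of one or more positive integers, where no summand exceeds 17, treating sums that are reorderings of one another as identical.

Enumerating by decreasing first part gives 488 partitions in all.

488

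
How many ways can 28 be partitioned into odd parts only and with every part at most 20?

211

There are 211 such partitions.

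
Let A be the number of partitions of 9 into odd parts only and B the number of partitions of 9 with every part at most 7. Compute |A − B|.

20

Partitions of 9 into odd parts only: 8.
Partitions of 9 with every part at most 7: 28.
|8 − 28| = 20.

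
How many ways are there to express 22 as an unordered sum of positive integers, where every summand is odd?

89

There are 89 such partitions.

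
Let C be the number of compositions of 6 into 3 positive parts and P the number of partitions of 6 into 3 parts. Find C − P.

7

Ordered (compositions into 3 parts): C(5,2) = 10.
Unordered (partitions into 3 parts): 3.
Difference: 10 − 3 = 7.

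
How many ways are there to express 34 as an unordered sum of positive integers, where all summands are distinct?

A full systematic count gives 512.

512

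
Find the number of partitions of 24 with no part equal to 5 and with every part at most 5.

169

Enumerating by decreasing first part gives 169 partitions in all.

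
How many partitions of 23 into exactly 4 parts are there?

94

Direct enumeration gives 94 partitions.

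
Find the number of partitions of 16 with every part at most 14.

Systematic enumeration (by largest part, then next-largest, …) yields 229.

229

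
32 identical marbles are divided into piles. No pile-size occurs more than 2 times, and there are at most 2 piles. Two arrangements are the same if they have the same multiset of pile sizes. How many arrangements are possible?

They are:
32
1+31
2+30
3+29
4+28
5+27
6+26
7+25
8+24
9+23
10+22
11+21
12+20
13+19
14+18
15+17
16+16
That's 17 in total.

17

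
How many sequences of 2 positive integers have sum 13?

Place 1 bars in the 12 internal gaps of a row of 13 dots: C(12,1) = 12.

12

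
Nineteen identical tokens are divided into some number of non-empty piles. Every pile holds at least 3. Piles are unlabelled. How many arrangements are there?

A partial list (first 12 by largest part):
19
16,3
15,4
14,5
13,6
13,3,3
12,7
12,4,3
11,8
11,5,3
11,4,4
10,9
…and 27 more, for 39 total.

39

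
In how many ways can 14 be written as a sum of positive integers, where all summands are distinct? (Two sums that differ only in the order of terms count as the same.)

The partitions of 14 that satisfy the conditions:
14
13, 1
12, 2
11, 3
11, 2, 1
10, 4
10, 3, 1
9, 5
9, 4, 1
9, 3, 2
8, 6
8, 5, 1
8, 4, 2
8, 3, 2, 1
7, 6, 1
7, 5, 2
7, 4, 3
7, 4, 2, 1
6, 5, 3
6, 5, 2, 1
6, 4, 3, 1
5, 4, 3, 2
That's 22 in total.

22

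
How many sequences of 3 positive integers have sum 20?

A composition of 20 into 3 positive parts is chosen by placing 2 dividers among the 19 gaps between 20 units: C(19,2) = 171.

171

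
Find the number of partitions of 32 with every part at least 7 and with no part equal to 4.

A partial list (first 12 by largest part):
32
7+25
8+24
9+23
10+22
11+21
12+20
13+19
14+18
7+7+18
15+17
7+8+17
…and 20 more, for 32 total.

32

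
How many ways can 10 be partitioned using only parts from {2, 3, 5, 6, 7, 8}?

7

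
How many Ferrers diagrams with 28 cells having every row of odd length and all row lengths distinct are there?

They are:
27+1
25+3
23+5
21+7
19+9
19+5+3+1
17+11
17+7+3+1
15+13
15+9+3+1
15+7+5+1
13+11+3+1
13+9+5+1
13+7+5+3
11+9+7+1
11+9+5+3
That's 16 in total.

16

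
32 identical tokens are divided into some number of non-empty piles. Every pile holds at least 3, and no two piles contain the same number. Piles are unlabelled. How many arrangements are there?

Counting exhaustively, 118 partitions satisfy the conditions.

118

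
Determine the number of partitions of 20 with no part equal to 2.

Counting exhaustively, 242 partitions satisfy the conditions.

242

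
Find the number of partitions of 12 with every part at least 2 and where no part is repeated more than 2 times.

Enumerating:
12
10 + 2
9 + 3
8 + 4
8 + 2 + 2
7 + 5
7 + 3 + 2
6 + 6
6 + 4 + 2
6 + 3 + 3
5 + 5 + 2
5 + 4 + 3
5 + 3 + 2 + 2
4 + 4 + 2 + 2
4 + 3 + 3 + 2
Counting gives 15.

15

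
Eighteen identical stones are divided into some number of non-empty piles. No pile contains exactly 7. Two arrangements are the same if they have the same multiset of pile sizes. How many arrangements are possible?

329

Enumerating by decreasing first part gives 329 partitions in all.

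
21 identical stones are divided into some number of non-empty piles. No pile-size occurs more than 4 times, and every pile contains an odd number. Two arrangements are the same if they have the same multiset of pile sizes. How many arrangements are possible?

41

There are too many to list fully; the first 12 (by largest part) are:
21
19+1+1
17+3+1
17+1+1+1+1
15+5+1
15+3+3
15+3+1+1+1
13+7+1
13+5+3
13+5+1+1+1
13+3+3+1+1
11+9+1
…and 29 more, for 41 total.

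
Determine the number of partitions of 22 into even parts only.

A partial list (first 12 by largest part):
22
20 + 2
18 + 4
18 + 2 + 2
16 + 6
16 + 4 + 2
16 + 2 + 2 + 2
14 + 8
14 + 6 + 2
14 + 4 + 4
14 + 4 + 2 + 2
14 + 2 + 2 + 2 + 2
…and 44 more, for 56 total.

56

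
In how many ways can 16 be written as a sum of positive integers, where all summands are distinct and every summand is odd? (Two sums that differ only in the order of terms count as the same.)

5

The partitions of 16 that satisfy the conditions:
15,1
13,3
11,5
9,7
7,5,3,1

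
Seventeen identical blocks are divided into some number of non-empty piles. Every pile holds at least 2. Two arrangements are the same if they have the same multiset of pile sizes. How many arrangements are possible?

66

A partial list (first 12 by largest part):
17
15,2
14,3
13,4
13,2,2
12,5
12,3,2
11,6
11,4,2
11,3,3
11,2,2,2
10,7
…and 54 more, for 66 total.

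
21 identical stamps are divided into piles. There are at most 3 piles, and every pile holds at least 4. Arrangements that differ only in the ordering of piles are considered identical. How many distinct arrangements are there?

The partitions of 21 that satisfy the conditions:
21
17+4
16+5
15+6
14+7
13+8
13+4+4
12+9
12+5+4
11+10
11+6+4
11+5+5
10+7+4
10+6+5
9+8+4
9+7+5
9+6+6
8+8+5
8+7+6
7+7+7
That's 20 in total.

20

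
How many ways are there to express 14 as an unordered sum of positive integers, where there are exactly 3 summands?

The partitions of 14 that satisfy the conditions:
1+1+12
1+2+11
1+3+10
2+2+10
1+4+9
2+3+9
1+5+8
2+4+8
3+3+8
1+6+7
2+5+7
3+4+7
2+6+6
3+5+6
4+4+6
4+5+5
Counting gives 16.

16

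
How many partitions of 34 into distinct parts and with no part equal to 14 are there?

452

Direct enumeration gives 452 partitions.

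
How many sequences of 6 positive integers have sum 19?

By stars and bars with positive parts, the count is C(18,5) = 8568.

8568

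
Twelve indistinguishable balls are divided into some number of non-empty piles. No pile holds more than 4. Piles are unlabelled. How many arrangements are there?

34

There are too many to list fully; the first 12 (by largest part) are:
4+4+4
1+3+4+4
2+2+4+4
1+1+2+4+4
1+1+1+1+4+4
2+3+3+4
1+1+3+3+4
1+2+2+3+4
1+1+1+2+3+4
1+1+1+1+1+3+4
2+2+2+2+4
1+1+2+2+2+4
…and 22 more, for 34 total.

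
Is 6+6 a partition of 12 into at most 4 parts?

The parts sum to 12, and the condition 'there are at most 4 summands' holds.

Yes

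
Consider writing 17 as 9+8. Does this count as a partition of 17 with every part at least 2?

The parts sum to 17, and the condition 'every summand is at least 2' holds.

Yes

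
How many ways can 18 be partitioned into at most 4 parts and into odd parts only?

Enumerating:
17,1
15,3
15,1,1,1
13,5
13,3,1,1
11,7
11,5,1,1
11,3,3,1
9,9
9,7,1,1
9,5,3,1
9,3,3,3
7,7,3,1
7,5,5,1
7,5,3,3
5,5,5,3

16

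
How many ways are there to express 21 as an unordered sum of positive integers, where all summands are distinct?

Systematic enumeration (by largest part, then next-largest, …) yields 76.

76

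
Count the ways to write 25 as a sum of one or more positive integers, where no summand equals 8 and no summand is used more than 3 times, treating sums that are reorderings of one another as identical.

710

Enumerating by decreasing first part gives 710 partitions in all.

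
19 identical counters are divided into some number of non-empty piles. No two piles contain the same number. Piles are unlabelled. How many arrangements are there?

A partial list (first 12 by largest part):
19
1,18
2,17
3,16
1,2,16
4,15
1,3,15
5,14
1,4,14
2,3,14
6,13
1,5,13
…and 42 more, for 54 total.

54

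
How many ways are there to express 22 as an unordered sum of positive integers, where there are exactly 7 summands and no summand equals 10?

120

Enumerating by decreasing first part gives 120 partitions in all.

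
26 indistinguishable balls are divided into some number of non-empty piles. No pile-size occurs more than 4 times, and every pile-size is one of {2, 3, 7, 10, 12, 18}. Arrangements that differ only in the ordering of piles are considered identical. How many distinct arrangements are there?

They are:
18, 3, 3, 2
18, 2, 2, 2, 2
12, 12, 2
12, 10, 2, 2
12, 7, 7
12, 7, 3, 2, 2
12, 3, 3, 3, 3, 2
12, 3, 3, 2, 2, 2, 2
10, 10, 3, 3
10, 10, 2, 2, 2
10, 7, 7, 2
10, 7, 3, 3, 3
10, 7, 3, 2, 2, 2
10, 3, 3, 3, 3, 2, 2
7, 7, 7, 3, 2
7, 7, 3, 3, 3, 3
7, 7, 3, 3, 2, 2, 2
Counting gives 17.

17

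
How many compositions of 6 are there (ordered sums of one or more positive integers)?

The number of compositions of n is 2^(n−1); here 2^5 = 32.

32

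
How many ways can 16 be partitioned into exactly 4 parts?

There are too many to list fully; the first 12 (by largest part) are:
13 + 1 + 1 + 1
12 + 2 + 1 + 1
11 + 3 + 1 + 1
11 + 2 + 2 + 1
10 + 4 + 1 + 1
10 + 3 + 2 + 1
10 + 2 + 2 + 2
9 + 5 + 1 + 1
9 + 4 + 2 + 1
9 + 3 + 3 + 1
9 + 3 + 2 + 2
8 + 6 + 1 + 1
…and 22 more, for 34 total.

34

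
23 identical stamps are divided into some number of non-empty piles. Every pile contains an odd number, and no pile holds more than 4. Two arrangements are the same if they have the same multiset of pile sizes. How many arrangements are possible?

8

They are:
3 + 3 + 3 + 3 + 3 + 3 + 3 + 1 + 1
3 + 3 + 3 + 3 + 3 + 3 + 1 + 1 + 1 + 1 + 1
3 + 3 + 3 + 3 + 3 + 1 + 1 + 1 + 1 + 1 + 1 + 1 + 1
3 + 3 + 3 + 3 + 1 + 1 + 1 + 1 + 1 + 1 + 1 + 1 + 1 + 1 + 1
3 + 3 + 3 + 1 + 1 + 1 + 1 + 1 + 1 + 1 + 1 + 1 + 1 + 1 + 1 + 1 + 1
3 + 3 + 1 + 1 + 1 + 1 + 1 + 1 + 1 + 1 + 1 + 1 + 1 + 1 + 1 + 1 + 1 + 1 + 1
3 + 1 + 1 + 1 + 1 + 1 + 1 + 1 + 1 + 1 + 1 + 1 + 1 + 1 + 1 + 1 + 1 + 1 + 1 + 1 + 1
1 + 1 + 1 + 1 + 1 + 1 + 1 + 1 + 1 + 1 + 1 + 1 + 1 + 1 + 1 + 1 + 1 + 1 + 1 + 1 + 1 + 1 + 1
That's 8 in total.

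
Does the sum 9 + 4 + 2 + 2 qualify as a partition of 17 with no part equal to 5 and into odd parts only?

No

The parts sum to 17, and the condition 'every summand is odd' is violated.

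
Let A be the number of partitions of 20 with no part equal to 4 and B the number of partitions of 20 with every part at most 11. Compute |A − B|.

Partitions of 20 with no part equal to 4: 396.
Partitions of 20 with every part at most 11: 560.
|396 − 560| = 164.

164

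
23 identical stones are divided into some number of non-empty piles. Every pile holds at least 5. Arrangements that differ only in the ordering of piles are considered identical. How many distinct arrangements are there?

21

They are:
23
18,5
17,6
16,7
15,8
14,9
13,10
13,5,5
12,11
12,6,5
11,7,5
11,6,6
10,8,5
10,7,6
9,9,5
9,8,6
9,7,7
8,8,7
8,5,5,5
7,6,5,5
6,6,6,5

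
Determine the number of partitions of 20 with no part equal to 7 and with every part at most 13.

A full systematic count gives 496.

496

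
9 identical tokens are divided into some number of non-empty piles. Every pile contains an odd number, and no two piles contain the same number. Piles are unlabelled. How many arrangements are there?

2

The partitions of 9 that satisfy the conditions:
9
5 + 3 + 1
That's 2 in total.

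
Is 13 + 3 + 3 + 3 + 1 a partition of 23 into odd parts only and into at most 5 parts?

Yes

The parts sum to 23, and the condition 'every summand is odd' holds; the condition 'there are at most 5 summands' holds.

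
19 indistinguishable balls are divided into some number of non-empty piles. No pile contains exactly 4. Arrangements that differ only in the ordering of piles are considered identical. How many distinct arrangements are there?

There are 314 such partitions.

314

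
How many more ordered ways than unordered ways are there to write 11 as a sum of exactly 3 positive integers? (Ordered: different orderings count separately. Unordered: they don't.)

Ordered (compositions into 3 parts): C(10,2) = 45.
Partitions of 11 into exactly 3 parts: 10.
Difference: 45 − 10 = 35.

35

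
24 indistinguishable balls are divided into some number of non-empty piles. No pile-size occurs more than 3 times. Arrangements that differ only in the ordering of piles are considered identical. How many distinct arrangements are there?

There are 722 such partitions.

722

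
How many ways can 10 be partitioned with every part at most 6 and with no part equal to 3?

The partitions of 10 that satisfy the conditions:
4, 6
2, 2, 6
1, 1, 2, 6
1, 1, 1, 1, 6
5, 5
1, 4, 5
1, 2, 2, 5
1, 1, 1, 2, 5
1, 1, 1, 1, 1, 5
2, 4, 4
1, 1, 4, 4
2, 2, 2, 4
1, 1, 2, 2, 4
1, 1, 1, 1, 2, 4
1, 1, 1, 1, 1, 1, 4
2, 2, 2, 2, 2
1, 1, 2, 2, 2, 2
1, 1, 1, 1, 2, 2, 2
1, 1, 1, 1, 1, 1, 2, 2
1, 1, 1, 1, 1, 1, 1, 1, 2
1, 1, 1, 1, 1, 1, 1, 1, 1, 1
That's 21 in total.

21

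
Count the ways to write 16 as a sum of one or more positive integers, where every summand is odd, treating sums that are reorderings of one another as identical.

32

There are too many to list fully; the first 12 (by largest part) are:
15+1
13+3
13+1+1+1
11+5
11+3+1+1
11+1+1+1+1+1
9+7
9+5+1+1
9+3+3+1
9+3+1+1+1+1
9+1+1+1+1+1+1+1
7+7+1+1
…and 20 more, for 32 total.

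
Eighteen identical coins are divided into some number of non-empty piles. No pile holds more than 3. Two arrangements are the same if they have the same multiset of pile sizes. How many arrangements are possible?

There are too many to list fully; the first 12 (by largest part) are:
3 + 3 + 3 + 3 + 3 + 3
3 + 3 + 3 + 3 + 3 + 2 + 1
3 + 3 + 3 + 3 + 3 + 1 + 1 + 1
3 + 3 + 3 + 3 + 2 + 2 + 2
3 + 3 + 3 + 3 + 2 + 2 + 1 + 1
3 + 3 + 3 + 3 + 2 + 1 + 1 + 1 + 1
3 + 3 + 3 + 3 + 1 + 1 + 1 + 1 + 1 + 1
3 + 3 + 3 + 2 + 2 + 2 + 2 + 1
3 + 3 + 3 + 2 + 2 + 2 + 1 + 1 + 1
3 + 3 + 3 + 2 + 2 + 1 + 1 + 1 + 1 + 1
3 + 3 + 3 + 2 + 1 + 1 + 1 + 1 + 1 + 1 + 1
3 + 3 + 3 + 1 + 1 + 1 + 1 + 1 + 1 + 1 + 1 + 1
…and 25 more, for 37 total.

37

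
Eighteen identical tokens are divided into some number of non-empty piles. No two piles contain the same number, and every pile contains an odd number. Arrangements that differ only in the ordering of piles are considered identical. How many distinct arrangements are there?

Listing the qualifying partitions of 18:
17 + 1
15 + 3
13 + 5
11 + 7
9 + 5 + 3 + 1

5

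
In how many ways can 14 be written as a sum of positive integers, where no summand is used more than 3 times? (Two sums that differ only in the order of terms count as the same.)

Direct enumeration gives 82 partitions.

82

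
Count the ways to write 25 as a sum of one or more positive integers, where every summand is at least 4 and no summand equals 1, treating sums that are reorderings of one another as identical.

A partial list (first 12 by largest part):
25
4+21
5+20
6+19
7+18
8+17
4+4+17
9+16
4+5+16
10+15
4+6+15
5+5+15
…and 45 more, for 57 total.

57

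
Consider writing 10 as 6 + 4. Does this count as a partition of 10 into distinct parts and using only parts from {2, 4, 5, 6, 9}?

The parts sum to 10, and the condition 'all summands are distinct' holds; the condition 'each summand belongs to {2, 4, 5, 6, 9}' holds.

Yes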